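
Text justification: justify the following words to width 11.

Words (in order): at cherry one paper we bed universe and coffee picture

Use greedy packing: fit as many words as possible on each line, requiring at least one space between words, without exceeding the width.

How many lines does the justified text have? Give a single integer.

Line 1: ['at', 'cherry'] (min_width=9, slack=2)
Line 2: ['one', 'paper'] (min_width=9, slack=2)
Line 3: ['we', 'bed'] (min_width=6, slack=5)
Line 4: ['universe'] (min_width=8, slack=3)
Line 5: ['and', 'coffee'] (min_width=10, slack=1)
Line 6: ['picture'] (min_width=7, slack=4)
Total lines: 6

Answer: 6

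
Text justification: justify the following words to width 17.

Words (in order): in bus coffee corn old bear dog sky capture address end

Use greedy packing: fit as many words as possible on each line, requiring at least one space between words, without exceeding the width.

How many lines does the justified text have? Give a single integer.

Line 1: ['in', 'bus', 'coffee'] (min_width=13, slack=4)
Line 2: ['corn', 'old', 'bear', 'dog'] (min_width=17, slack=0)
Line 3: ['sky', 'capture'] (min_width=11, slack=6)
Line 4: ['address', 'end'] (min_width=11, slack=6)
Total lines: 4

Answer: 4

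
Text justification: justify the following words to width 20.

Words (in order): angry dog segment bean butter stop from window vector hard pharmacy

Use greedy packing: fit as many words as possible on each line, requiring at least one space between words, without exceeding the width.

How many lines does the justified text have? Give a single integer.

Line 1: ['angry', 'dog', 'segment'] (min_width=17, slack=3)
Line 2: ['bean', 'butter', 'stop'] (min_width=16, slack=4)
Line 3: ['from', 'window', 'vector'] (min_width=18, slack=2)
Line 4: ['hard', 'pharmacy'] (min_width=13, slack=7)
Total lines: 4

Answer: 4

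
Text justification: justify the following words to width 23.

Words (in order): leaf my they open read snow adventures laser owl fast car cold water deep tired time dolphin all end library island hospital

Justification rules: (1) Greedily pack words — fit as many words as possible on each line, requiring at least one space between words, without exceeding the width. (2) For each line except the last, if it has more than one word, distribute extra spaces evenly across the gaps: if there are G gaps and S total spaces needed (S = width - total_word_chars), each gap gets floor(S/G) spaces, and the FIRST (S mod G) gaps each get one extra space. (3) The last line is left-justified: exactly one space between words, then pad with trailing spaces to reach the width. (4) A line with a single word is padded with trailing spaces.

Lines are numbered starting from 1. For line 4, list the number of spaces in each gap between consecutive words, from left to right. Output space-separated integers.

Line 1: ['leaf', 'my', 'they', 'open', 'read'] (min_width=22, slack=1)
Line 2: ['snow', 'adventures', 'laser'] (min_width=21, slack=2)
Line 3: ['owl', 'fast', 'car', 'cold', 'water'] (min_width=23, slack=0)
Line 4: ['deep', 'tired', 'time', 'dolphin'] (min_width=23, slack=0)
Line 5: ['all', 'end', 'library', 'island'] (min_width=22, slack=1)
Line 6: ['hospital'] (min_width=8, slack=15)

Answer: 1 1 1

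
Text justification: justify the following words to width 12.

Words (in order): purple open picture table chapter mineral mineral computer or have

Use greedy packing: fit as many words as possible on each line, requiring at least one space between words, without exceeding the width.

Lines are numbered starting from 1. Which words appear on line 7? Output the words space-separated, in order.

Answer: computer or

Derivation:
Line 1: ['purple', 'open'] (min_width=11, slack=1)
Line 2: ['picture'] (min_width=7, slack=5)
Line 3: ['table'] (min_width=5, slack=7)
Line 4: ['chapter'] (min_width=7, slack=5)
Line 5: ['mineral'] (min_width=7, slack=5)
Line 6: ['mineral'] (min_width=7, slack=5)
Line 7: ['computer', 'or'] (min_width=11, slack=1)
Line 8: ['have'] (min_width=4, slack=8)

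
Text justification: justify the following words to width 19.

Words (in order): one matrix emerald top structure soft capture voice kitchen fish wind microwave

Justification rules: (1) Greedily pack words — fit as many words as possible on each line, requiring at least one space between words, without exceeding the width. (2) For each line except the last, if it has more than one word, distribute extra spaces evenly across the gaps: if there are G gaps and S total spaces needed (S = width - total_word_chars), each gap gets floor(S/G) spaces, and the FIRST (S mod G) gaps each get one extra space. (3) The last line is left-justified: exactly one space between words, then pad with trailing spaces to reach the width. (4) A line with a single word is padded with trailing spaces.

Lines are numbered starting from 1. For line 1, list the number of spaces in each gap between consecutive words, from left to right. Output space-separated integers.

Answer: 2 1

Derivation:
Line 1: ['one', 'matrix', 'emerald'] (min_width=18, slack=1)
Line 2: ['top', 'structure', 'soft'] (min_width=18, slack=1)
Line 3: ['capture', 'voice'] (min_width=13, slack=6)
Line 4: ['kitchen', 'fish', 'wind'] (min_width=17, slack=2)
Line 5: ['microwave'] (min_width=9, slack=10)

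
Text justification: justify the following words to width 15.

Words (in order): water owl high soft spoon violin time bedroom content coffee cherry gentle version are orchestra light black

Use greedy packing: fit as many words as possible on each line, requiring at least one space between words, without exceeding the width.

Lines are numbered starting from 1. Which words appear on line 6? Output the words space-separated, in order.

Line 1: ['water', 'owl', 'high'] (min_width=14, slack=1)
Line 2: ['soft', 'spoon'] (min_width=10, slack=5)
Line 3: ['violin', 'time'] (min_width=11, slack=4)
Line 4: ['bedroom', 'content'] (min_width=15, slack=0)
Line 5: ['coffee', 'cherry'] (min_width=13, slack=2)
Line 6: ['gentle', 'version'] (min_width=14, slack=1)
Line 7: ['are', 'orchestra'] (min_width=13, slack=2)
Line 8: ['light', 'black'] (min_width=11, slack=4)

Answer: gentle version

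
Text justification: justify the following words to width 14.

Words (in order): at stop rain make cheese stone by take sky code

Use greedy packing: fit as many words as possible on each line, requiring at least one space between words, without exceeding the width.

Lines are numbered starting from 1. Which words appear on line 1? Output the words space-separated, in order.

Line 1: ['at', 'stop', 'rain'] (min_width=12, slack=2)
Line 2: ['make', 'cheese'] (min_width=11, slack=3)
Line 3: ['stone', 'by', 'take'] (min_width=13, slack=1)
Line 4: ['sky', 'code'] (min_width=8, slack=6)

Answer: at stop rain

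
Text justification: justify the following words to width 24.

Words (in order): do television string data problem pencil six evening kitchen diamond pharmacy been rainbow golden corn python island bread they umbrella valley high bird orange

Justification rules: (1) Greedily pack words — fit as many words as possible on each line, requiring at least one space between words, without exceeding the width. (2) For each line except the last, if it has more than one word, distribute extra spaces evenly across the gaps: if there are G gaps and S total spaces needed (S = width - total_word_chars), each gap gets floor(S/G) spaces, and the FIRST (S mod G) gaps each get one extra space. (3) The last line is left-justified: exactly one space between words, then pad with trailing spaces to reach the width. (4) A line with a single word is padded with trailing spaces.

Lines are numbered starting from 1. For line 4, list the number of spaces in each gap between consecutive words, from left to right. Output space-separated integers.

Line 1: ['do', 'television', 'string'] (min_width=20, slack=4)
Line 2: ['data', 'problem', 'pencil', 'six'] (min_width=23, slack=1)
Line 3: ['evening', 'kitchen', 'diamond'] (min_width=23, slack=1)
Line 4: ['pharmacy', 'been', 'rainbow'] (min_width=21, slack=3)
Line 5: ['golden', 'corn', 'python'] (min_width=18, slack=6)
Line 6: ['island', 'bread', 'they'] (min_width=17, slack=7)
Line 7: ['umbrella', 'valley', 'high'] (min_width=20, slack=4)
Line 8: ['bird', 'orange'] (min_width=11, slack=13)

Answer: 3 2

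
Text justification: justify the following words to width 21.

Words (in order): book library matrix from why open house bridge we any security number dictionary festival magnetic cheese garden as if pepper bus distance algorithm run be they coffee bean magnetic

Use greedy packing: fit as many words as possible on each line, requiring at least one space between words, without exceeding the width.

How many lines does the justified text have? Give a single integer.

Line 1: ['book', 'library', 'matrix'] (min_width=19, slack=2)
Line 2: ['from', 'why', 'open', 'house'] (min_width=19, slack=2)
Line 3: ['bridge', 'we', 'any'] (min_width=13, slack=8)
Line 4: ['security', 'number'] (min_width=15, slack=6)
Line 5: ['dictionary', 'festival'] (min_width=19, slack=2)
Line 6: ['magnetic', 'cheese'] (min_width=15, slack=6)
Line 7: ['garden', 'as', 'if', 'pepper'] (min_width=19, slack=2)
Line 8: ['bus', 'distance'] (min_width=12, slack=9)
Line 9: ['algorithm', 'run', 'be', 'they'] (min_width=21, slack=0)
Line 10: ['coffee', 'bean', 'magnetic'] (min_width=20, slack=1)
Total lines: 10

Answer: 10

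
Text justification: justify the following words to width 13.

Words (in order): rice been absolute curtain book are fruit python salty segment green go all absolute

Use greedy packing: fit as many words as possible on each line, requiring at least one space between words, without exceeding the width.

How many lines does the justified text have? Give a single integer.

Answer: 8

Derivation:
Line 1: ['rice', 'been'] (min_width=9, slack=4)
Line 2: ['absolute'] (min_width=8, slack=5)
Line 3: ['curtain', 'book'] (min_width=12, slack=1)
Line 4: ['are', 'fruit'] (min_width=9, slack=4)
Line 5: ['python', 'salty'] (min_width=12, slack=1)
Line 6: ['segment', 'green'] (min_width=13, slack=0)
Line 7: ['go', 'all'] (min_width=6, slack=7)
Line 8: ['absolute'] (min_width=8, slack=5)
Total lines: 8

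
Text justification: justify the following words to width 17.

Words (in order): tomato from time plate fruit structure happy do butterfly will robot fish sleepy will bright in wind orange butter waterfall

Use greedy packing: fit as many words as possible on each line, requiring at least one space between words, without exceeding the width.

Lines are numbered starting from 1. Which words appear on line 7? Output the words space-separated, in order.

Line 1: ['tomato', 'from', 'time'] (min_width=16, slack=1)
Line 2: ['plate', 'fruit'] (min_width=11, slack=6)
Line 3: ['structure', 'happy'] (min_width=15, slack=2)
Line 4: ['do', 'butterfly', 'will'] (min_width=17, slack=0)
Line 5: ['robot', 'fish', 'sleepy'] (min_width=17, slack=0)
Line 6: ['will', 'bright', 'in'] (min_width=14, slack=3)
Line 7: ['wind', 'orange'] (min_width=11, slack=6)
Line 8: ['butter', 'waterfall'] (min_width=16, slack=1)

Answer: wind orange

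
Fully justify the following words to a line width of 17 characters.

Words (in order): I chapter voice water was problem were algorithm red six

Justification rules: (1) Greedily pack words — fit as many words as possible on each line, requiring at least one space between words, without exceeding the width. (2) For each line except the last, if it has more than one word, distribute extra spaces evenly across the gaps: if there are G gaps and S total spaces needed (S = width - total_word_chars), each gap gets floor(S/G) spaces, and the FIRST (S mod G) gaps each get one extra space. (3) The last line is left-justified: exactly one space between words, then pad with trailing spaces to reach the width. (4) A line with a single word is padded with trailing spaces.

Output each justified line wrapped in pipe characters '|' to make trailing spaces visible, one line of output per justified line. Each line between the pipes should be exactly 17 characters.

Line 1: ['I', 'chapter', 'voice'] (min_width=15, slack=2)
Line 2: ['water', 'was', 'problem'] (min_width=17, slack=0)
Line 3: ['were', 'algorithm'] (min_width=14, slack=3)
Line 4: ['red', 'six'] (min_width=7, slack=10)

Answer: |I  chapter  voice|
|water was problem|
|were    algorithm|
|red six          |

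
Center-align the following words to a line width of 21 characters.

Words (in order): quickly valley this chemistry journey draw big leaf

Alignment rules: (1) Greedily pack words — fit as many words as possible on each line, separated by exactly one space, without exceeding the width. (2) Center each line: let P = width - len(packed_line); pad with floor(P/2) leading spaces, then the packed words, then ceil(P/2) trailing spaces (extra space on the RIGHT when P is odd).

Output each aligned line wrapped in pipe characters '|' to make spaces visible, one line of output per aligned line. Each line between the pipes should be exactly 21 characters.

Answer: | quickly valley this |
|  chemistry journey  |
|    draw big leaf    |

Derivation:
Line 1: ['quickly', 'valley', 'this'] (min_width=19, slack=2)
Line 2: ['chemistry', 'journey'] (min_width=17, slack=4)
Line 3: ['draw', 'big', 'leaf'] (min_width=13, slack=8)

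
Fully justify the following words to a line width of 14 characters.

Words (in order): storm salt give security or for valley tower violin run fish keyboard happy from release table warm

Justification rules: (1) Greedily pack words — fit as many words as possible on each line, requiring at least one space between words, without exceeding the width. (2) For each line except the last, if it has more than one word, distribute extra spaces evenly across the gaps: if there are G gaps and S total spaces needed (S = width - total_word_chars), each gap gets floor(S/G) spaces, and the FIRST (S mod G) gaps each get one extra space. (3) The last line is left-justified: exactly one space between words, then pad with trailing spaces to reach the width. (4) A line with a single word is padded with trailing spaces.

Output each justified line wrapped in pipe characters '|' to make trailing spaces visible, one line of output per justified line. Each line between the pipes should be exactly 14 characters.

Line 1: ['storm', 'salt'] (min_width=10, slack=4)
Line 2: ['give', 'security'] (min_width=13, slack=1)
Line 3: ['or', 'for', 'valley'] (min_width=13, slack=1)
Line 4: ['tower', 'violin'] (min_width=12, slack=2)
Line 5: ['run', 'fish'] (min_width=8, slack=6)
Line 6: ['keyboard', 'happy'] (min_width=14, slack=0)
Line 7: ['from', 'release'] (min_width=12, slack=2)
Line 8: ['table', 'warm'] (min_width=10, slack=4)

Answer: |storm     salt|
|give  security|
|or  for valley|
|tower   violin|
|run       fish|
|keyboard happy|
|from   release|
|table warm    |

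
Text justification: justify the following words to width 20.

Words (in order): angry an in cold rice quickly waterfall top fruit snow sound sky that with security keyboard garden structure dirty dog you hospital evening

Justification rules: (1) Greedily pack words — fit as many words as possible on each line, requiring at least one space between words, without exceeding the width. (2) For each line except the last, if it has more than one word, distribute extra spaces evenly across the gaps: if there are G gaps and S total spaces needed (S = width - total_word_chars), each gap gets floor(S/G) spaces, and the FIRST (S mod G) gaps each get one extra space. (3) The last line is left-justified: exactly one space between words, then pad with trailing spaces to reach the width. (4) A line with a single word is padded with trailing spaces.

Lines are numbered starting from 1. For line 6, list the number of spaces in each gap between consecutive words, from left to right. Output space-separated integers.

Line 1: ['angry', 'an', 'in', 'cold'] (min_width=16, slack=4)
Line 2: ['rice', 'quickly'] (min_width=12, slack=8)
Line 3: ['waterfall', 'top', 'fruit'] (min_width=19, slack=1)
Line 4: ['snow', 'sound', 'sky', 'that'] (min_width=19, slack=1)
Line 5: ['with', 'security'] (min_width=13, slack=7)
Line 6: ['keyboard', 'garden'] (min_width=15, slack=5)
Line 7: ['structure', 'dirty', 'dog'] (min_width=19, slack=1)
Line 8: ['you', 'hospital', 'evening'] (min_width=20, slack=0)

Answer: 6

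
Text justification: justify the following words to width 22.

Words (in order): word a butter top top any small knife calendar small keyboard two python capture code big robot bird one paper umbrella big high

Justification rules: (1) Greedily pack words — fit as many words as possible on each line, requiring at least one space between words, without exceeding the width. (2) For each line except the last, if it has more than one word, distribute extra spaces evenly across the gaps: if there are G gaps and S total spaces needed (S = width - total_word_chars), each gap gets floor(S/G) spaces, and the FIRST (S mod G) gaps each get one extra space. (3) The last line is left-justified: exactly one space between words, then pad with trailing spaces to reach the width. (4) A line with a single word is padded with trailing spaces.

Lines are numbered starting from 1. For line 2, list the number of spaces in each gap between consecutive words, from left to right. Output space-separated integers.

Answer: 5 4

Derivation:
Line 1: ['word', 'a', 'butter', 'top', 'top'] (min_width=21, slack=1)
Line 2: ['any', 'small', 'knife'] (min_width=15, slack=7)
Line 3: ['calendar', 'small'] (min_width=14, slack=8)
Line 4: ['keyboard', 'two', 'python'] (min_width=19, slack=3)
Line 5: ['capture', 'code', 'big', 'robot'] (min_width=22, slack=0)
Line 6: ['bird', 'one', 'paper'] (min_width=14, slack=8)
Line 7: ['umbrella', 'big', 'high'] (min_width=17, slack=5)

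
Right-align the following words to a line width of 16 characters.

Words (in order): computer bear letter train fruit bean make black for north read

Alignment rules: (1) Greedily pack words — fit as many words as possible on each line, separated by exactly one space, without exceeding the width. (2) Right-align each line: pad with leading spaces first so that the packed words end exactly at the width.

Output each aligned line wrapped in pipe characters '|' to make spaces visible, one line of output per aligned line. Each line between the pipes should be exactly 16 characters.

Answer: |   computer bear|
|    letter train|
| fruit bean make|
| black for north|
|            read|

Derivation:
Line 1: ['computer', 'bear'] (min_width=13, slack=3)
Line 2: ['letter', 'train'] (min_width=12, slack=4)
Line 3: ['fruit', 'bean', 'make'] (min_width=15, slack=1)
Line 4: ['black', 'for', 'north'] (min_width=15, slack=1)
Line 5: ['read'] (min_width=4, slack=12)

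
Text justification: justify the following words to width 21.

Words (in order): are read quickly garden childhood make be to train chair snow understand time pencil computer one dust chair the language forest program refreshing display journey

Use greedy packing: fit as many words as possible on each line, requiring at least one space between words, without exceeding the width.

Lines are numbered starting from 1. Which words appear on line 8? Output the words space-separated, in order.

Line 1: ['are', 'read', 'quickly'] (min_width=16, slack=5)
Line 2: ['garden', 'childhood', 'make'] (min_width=21, slack=0)
Line 3: ['be', 'to', 'train', 'chair'] (min_width=17, slack=4)
Line 4: ['snow', 'understand', 'time'] (min_width=20, slack=1)
Line 5: ['pencil', 'computer', 'one'] (min_width=19, slack=2)
Line 6: ['dust', 'chair', 'the'] (min_width=14, slack=7)
Line 7: ['language', 'forest'] (min_width=15, slack=6)
Line 8: ['program', 'refreshing'] (min_width=18, slack=3)
Line 9: ['display', 'journey'] (min_width=15, slack=6)

Answer: program refreshing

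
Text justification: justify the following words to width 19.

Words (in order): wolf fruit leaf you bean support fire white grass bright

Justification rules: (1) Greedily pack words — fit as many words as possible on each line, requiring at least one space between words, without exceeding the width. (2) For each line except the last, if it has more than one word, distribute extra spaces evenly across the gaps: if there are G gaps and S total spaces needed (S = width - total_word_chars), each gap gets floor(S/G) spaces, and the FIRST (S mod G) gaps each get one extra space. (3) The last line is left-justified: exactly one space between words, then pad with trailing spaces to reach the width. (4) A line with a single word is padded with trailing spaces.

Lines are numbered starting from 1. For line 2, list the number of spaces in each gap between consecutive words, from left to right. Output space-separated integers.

Answer: 2 2

Derivation:
Line 1: ['wolf', 'fruit', 'leaf', 'you'] (min_width=19, slack=0)
Line 2: ['bean', 'support', 'fire'] (min_width=17, slack=2)
Line 3: ['white', 'grass', 'bright'] (min_width=18, slack=1)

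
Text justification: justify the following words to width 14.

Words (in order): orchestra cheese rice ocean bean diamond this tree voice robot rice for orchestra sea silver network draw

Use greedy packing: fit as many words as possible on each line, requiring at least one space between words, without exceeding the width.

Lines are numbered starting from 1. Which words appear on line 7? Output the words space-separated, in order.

Line 1: ['orchestra'] (min_width=9, slack=5)
Line 2: ['cheese', 'rice'] (min_width=11, slack=3)
Line 3: ['ocean', 'bean'] (min_width=10, slack=4)
Line 4: ['diamond', 'this'] (min_width=12, slack=2)
Line 5: ['tree', 'voice'] (min_width=10, slack=4)
Line 6: ['robot', 'rice', 'for'] (min_width=14, slack=0)
Line 7: ['orchestra', 'sea'] (min_width=13, slack=1)
Line 8: ['silver', 'network'] (min_width=14, slack=0)
Line 9: ['draw'] (min_width=4, slack=10)

Answer: orchestra sea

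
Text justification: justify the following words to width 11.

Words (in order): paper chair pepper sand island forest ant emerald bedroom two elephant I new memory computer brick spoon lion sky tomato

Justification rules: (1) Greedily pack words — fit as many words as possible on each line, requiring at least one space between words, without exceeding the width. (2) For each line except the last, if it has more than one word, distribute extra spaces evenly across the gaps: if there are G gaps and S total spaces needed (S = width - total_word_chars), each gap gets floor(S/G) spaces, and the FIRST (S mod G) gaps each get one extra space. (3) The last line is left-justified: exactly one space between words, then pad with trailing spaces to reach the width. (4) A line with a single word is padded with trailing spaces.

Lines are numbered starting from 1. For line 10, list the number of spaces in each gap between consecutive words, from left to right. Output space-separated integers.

Answer: 1

Derivation:
Line 1: ['paper', 'chair'] (min_width=11, slack=0)
Line 2: ['pepper', 'sand'] (min_width=11, slack=0)
Line 3: ['island'] (min_width=6, slack=5)
Line 4: ['forest', 'ant'] (min_width=10, slack=1)
Line 5: ['emerald'] (min_width=7, slack=4)
Line 6: ['bedroom', 'two'] (min_width=11, slack=0)
Line 7: ['elephant', 'I'] (min_width=10, slack=1)
Line 8: ['new', 'memory'] (min_width=10, slack=1)
Line 9: ['computer'] (min_width=8, slack=3)
Line 10: ['brick', 'spoon'] (min_width=11, slack=0)
Line 11: ['lion', 'sky'] (min_width=8, slack=3)
Line 12: ['tomato'] (min_width=6, slack=5)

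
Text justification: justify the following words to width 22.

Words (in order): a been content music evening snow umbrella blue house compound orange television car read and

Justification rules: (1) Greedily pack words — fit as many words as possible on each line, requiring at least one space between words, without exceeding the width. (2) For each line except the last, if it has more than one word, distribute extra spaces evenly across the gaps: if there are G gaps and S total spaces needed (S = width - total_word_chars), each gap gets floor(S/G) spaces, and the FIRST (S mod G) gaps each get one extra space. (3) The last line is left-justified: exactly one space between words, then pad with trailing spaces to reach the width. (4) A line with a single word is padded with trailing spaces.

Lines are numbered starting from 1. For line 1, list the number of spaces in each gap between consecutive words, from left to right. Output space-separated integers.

Line 1: ['a', 'been', 'content', 'music'] (min_width=20, slack=2)
Line 2: ['evening', 'snow', 'umbrella'] (min_width=21, slack=1)
Line 3: ['blue', 'house', 'compound'] (min_width=19, slack=3)
Line 4: ['orange', 'television', 'car'] (min_width=21, slack=1)
Line 5: ['read', 'and'] (min_width=8, slack=14)

Answer: 2 2 1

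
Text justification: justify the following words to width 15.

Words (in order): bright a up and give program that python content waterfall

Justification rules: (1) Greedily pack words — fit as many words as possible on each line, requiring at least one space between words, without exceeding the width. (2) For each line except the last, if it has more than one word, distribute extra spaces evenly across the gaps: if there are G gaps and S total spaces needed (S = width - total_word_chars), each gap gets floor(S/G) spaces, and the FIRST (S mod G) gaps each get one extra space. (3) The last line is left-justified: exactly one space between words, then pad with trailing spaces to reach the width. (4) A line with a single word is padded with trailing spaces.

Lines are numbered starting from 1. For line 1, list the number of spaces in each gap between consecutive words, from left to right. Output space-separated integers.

Line 1: ['bright', 'a', 'up', 'and'] (min_width=15, slack=0)
Line 2: ['give', 'program'] (min_width=12, slack=3)
Line 3: ['that', 'python'] (min_width=11, slack=4)
Line 4: ['content'] (min_width=7, slack=8)
Line 5: ['waterfall'] (min_width=9, slack=6)

Answer: 1 1 1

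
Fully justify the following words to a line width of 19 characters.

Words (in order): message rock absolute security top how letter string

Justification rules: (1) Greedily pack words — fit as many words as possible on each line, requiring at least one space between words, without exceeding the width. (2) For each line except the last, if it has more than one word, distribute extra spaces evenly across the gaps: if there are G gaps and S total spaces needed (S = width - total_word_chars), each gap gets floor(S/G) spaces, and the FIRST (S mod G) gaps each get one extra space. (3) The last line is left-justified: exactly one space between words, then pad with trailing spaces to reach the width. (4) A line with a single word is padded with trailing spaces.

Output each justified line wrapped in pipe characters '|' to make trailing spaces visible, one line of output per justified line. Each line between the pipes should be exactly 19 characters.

Answer: |message        rock|
|absolute   security|
|top    how   letter|
|string             |

Derivation:
Line 1: ['message', 'rock'] (min_width=12, slack=7)
Line 2: ['absolute', 'security'] (min_width=17, slack=2)
Line 3: ['top', 'how', 'letter'] (min_width=14, slack=5)
Line 4: ['string'] (min_width=6, slack=13)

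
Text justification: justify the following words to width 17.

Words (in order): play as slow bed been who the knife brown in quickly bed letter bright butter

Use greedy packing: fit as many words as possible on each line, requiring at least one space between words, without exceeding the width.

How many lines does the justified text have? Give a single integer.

Answer: 6

Derivation:
Line 1: ['play', 'as', 'slow', 'bed'] (min_width=16, slack=1)
Line 2: ['been', 'who', 'the'] (min_width=12, slack=5)
Line 3: ['knife', 'brown', 'in'] (min_width=14, slack=3)
Line 4: ['quickly', 'bed'] (min_width=11, slack=6)
Line 5: ['letter', 'bright'] (min_width=13, slack=4)
Line 6: ['butter'] (min_width=6, slack=11)
Total lines: 6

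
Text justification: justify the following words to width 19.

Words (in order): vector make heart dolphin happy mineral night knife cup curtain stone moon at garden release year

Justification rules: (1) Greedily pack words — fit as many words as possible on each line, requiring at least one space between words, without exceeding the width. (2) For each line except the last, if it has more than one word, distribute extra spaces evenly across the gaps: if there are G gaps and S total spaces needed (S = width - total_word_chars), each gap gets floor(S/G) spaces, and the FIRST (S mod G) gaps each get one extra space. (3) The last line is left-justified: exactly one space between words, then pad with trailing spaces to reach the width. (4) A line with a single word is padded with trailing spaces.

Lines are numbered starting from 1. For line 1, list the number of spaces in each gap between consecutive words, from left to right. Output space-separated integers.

Answer: 2 2

Derivation:
Line 1: ['vector', 'make', 'heart'] (min_width=17, slack=2)
Line 2: ['dolphin', 'happy'] (min_width=13, slack=6)
Line 3: ['mineral', 'night', 'knife'] (min_width=19, slack=0)
Line 4: ['cup', 'curtain', 'stone'] (min_width=17, slack=2)
Line 5: ['moon', 'at', 'garden'] (min_width=14, slack=5)
Line 6: ['release', 'year'] (min_width=12, slack=7)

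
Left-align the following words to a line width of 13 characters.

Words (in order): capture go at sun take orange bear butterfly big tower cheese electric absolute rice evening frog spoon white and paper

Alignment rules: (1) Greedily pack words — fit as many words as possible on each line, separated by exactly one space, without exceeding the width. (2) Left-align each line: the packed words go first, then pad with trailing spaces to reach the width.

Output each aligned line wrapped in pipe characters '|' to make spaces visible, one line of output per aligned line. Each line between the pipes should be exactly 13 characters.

Line 1: ['capture', 'go', 'at'] (min_width=13, slack=0)
Line 2: ['sun', 'take'] (min_width=8, slack=5)
Line 3: ['orange', 'bear'] (min_width=11, slack=2)
Line 4: ['butterfly', 'big'] (min_width=13, slack=0)
Line 5: ['tower', 'cheese'] (min_width=12, slack=1)
Line 6: ['electric'] (min_width=8, slack=5)
Line 7: ['absolute', 'rice'] (min_width=13, slack=0)
Line 8: ['evening', 'frog'] (min_width=12, slack=1)
Line 9: ['spoon', 'white'] (min_width=11, slack=2)
Line 10: ['and', 'paper'] (min_width=9, slack=4)

Answer: |capture go at|
|sun take     |
|orange bear  |
|butterfly big|
|tower cheese |
|electric     |
|absolute rice|
|evening frog |
|spoon white  |
|and paper    |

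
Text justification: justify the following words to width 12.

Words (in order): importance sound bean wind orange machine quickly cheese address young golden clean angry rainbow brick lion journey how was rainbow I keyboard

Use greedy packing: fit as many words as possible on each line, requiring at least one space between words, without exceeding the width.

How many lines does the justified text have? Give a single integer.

Answer: 14

Derivation:
Line 1: ['importance'] (min_width=10, slack=2)
Line 2: ['sound', 'bean'] (min_width=10, slack=2)
Line 3: ['wind', 'orange'] (min_width=11, slack=1)
Line 4: ['machine'] (min_width=7, slack=5)
Line 5: ['quickly'] (min_width=7, slack=5)
Line 6: ['cheese'] (min_width=6, slack=6)
Line 7: ['address'] (min_width=7, slack=5)
Line 8: ['young', 'golden'] (min_width=12, slack=0)
Line 9: ['clean', 'angry'] (min_width=11, slack=1)
Line 10: ['rainbow'] (min_width=7, slack=5)
Line 11: ['brick', 'lion'] (min_width=10, slack=2)
Line 12: ['journey', 'how'] (min_width=11, slack=1)
Line 13: ['was', 'rainbow'] (min_width=11, slack=1)
Line 14: ['I', 'keyboard'] (min_width=10, slack=2)
Total lines: 14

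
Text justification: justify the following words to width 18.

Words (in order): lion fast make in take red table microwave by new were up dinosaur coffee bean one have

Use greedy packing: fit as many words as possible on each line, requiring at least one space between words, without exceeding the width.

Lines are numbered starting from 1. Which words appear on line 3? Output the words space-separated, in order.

Line 1: ['lion', 'fast', 'make', 'in'] (min_width=17, slack=1)
Line 2: ['take', 'red', 'table'] (min_width=14, slack=4)
Line 3: ['microwave', 'by', 'new'] (min_width=16, slack=2)
Line 4: ['were', 'up', 'dinosaur'] (min_width=16, slack=2)
Line 5: ['coffee', 'bean', 'one'] (min_width=15, slack=3)
Line 6: ['have'] (min_width=4, slack=14)

Answer: microwave by new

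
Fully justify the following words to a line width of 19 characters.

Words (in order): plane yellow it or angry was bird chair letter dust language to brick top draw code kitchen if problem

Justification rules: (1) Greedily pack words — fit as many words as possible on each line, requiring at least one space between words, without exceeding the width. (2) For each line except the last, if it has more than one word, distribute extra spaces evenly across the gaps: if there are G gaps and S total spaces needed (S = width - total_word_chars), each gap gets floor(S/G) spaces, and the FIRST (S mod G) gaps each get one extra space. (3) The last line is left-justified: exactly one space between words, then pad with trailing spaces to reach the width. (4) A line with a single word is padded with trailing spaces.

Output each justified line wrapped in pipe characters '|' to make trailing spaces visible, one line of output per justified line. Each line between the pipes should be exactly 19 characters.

Line 1: ['plane', 'yellow', 'it', 'or'] (min_width=18, slack=1)
Line 2: ['angry', 'was', 'bird'] (min_width=14, slack=5)
Line 3: ['chair', 'letter', 'dust'] (min_width=17, slack=2)
Line 4: ['language', 'to', 'brick'] (min_width=17, slack=2)
Line 5: ['top', 'draw', 'code'] (min_width=13, slack=6)
Line 6: ['kitchen', 'if', 'problem'] (min_width=18, slack=1)

Answer: |plane  yellow it or|
|angry    was   bird|
|chair  letter  dust|
|language  to  brick|
|top    draw    code|
|kitchen if problem |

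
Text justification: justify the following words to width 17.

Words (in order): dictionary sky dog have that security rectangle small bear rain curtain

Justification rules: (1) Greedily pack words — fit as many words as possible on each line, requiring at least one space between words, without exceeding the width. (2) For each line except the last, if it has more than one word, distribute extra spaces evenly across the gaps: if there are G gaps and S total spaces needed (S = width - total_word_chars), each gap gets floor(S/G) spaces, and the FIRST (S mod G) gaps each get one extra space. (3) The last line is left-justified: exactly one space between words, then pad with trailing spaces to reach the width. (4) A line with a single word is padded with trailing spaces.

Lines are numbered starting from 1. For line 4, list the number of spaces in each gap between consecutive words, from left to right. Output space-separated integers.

Line 1: ['dictionary', 'sky'] (min_width=14, slack=3)
Line 2: ['dog', 'have', 'that'] (min_width=13, slack=4)
Line 3: ['security'] (min_width=8, slack=9)
Line 4: ['rectangle', 'small'] (min_width=15, slack=2)
Line 5: ['bear', 'rain', 'curtain'] (min_width=17, slack=0)

Answer: 3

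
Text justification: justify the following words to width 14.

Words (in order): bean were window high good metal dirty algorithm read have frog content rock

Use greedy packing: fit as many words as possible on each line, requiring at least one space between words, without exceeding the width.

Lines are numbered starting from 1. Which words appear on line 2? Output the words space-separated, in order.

Answer: window high

Derivation:
Line 1: ['bean', 'were'] (min_width=9, slack=5)
Line 2: ['window', 'high'] (min_width=11, slack=3)
Line 3: ['good', 'metal'] (min_width=10, slack=4)
Line 4: ['dirty'] (min_width=5, slack=9)
Line 5: ['algorithm', 'read'] (min_width=14, slack=0)
Line 6: ['have', 'frog'] (min_width=9, slack=5)
Line 7: ['content', 'rock'] (min_width=12, slack=2)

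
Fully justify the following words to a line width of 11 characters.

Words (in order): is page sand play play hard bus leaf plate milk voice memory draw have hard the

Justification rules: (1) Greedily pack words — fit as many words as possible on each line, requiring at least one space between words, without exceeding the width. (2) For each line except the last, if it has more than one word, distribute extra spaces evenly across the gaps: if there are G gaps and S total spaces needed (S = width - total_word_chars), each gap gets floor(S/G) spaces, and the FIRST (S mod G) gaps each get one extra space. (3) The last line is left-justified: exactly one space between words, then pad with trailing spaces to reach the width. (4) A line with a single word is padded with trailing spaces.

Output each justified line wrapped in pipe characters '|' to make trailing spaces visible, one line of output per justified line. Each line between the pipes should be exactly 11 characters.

Line 1: ['is', 'page'] (min_width=7, slack=4)
Line 2: ['sand', 'play'] (min_width=9, slack=2)
Line 3: ['play', 'hard'] (min_width=9, slack=2)
Line 4: ['bus', 'leaf'] (min_width=8, slack=3)
Line 5: ['plate', 'milk'] (min_width=10, slack=1)
Line 6: ['voice'] (min_width=5, slack=6)
Line 7: ['memory', 'draw'] (min_width=11, slack=0)
Line 8: ['have', 'hard'] (min_width=9, slack=2)
Line 9: ['the'] (min_width=3, slack=8)

Answer: |is     page|
|sand   play|
|play   hard|
|bus    leaf|
|plate  milk|
|voice      |
|memory draw|
|have   hard|
|the        |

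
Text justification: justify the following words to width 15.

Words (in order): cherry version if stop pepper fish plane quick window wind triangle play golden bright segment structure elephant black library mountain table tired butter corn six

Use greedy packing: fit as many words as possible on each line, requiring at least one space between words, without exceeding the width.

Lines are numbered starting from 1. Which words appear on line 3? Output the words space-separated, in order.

Line 1: ['cherry', 'version'] (min_width=14, slack=1)
Line 2: ['if', 'stop', 'pepper'] (min_width=14, slack=1)
Line 3: ['fish', 'plane'] (min_width=10, slack=5)
Line 4: ['quick', 'window'] (min_width=12, slack=3)
Line 5: ['wind', 'triangle'] (min_width=13, slack=2)
Line 6: ['play', 'golden'] (min_width=11, slack=4)
Line 7: ['bright', 'segment'] (min_width=14, slack=1)
Line 8: ['structure'] (min_width=9, slack=6)
Line 9: ['elephant', 'black'] (min_width=14, slack=1)
Line 10: ['library'] (min_width=7, slack=8)
Line 11: ['mountain', 'table'] (min_width=14, slack=1)
Line 12: ['tired', 'butter'] (min_width=12, slack=3)
Line 13: ['corn', 'six'] (min_width=8, slack=7)

Answer: fish plane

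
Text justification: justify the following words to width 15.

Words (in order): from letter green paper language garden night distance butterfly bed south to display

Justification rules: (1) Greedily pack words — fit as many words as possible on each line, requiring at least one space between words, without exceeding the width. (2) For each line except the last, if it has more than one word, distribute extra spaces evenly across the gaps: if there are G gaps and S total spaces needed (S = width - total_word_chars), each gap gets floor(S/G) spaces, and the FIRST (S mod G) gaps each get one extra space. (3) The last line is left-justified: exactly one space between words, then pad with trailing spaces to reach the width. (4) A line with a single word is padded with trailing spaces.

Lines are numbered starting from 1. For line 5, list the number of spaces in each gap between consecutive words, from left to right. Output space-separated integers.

Line 1: ['from', 'letter'] (min_width=11, slack=4)
Line 2: ['green', 'paper'] (min_width=11, slack=4)
Line 3: ['language', 'garden'] (min_width=15, slack=0)
Line 4: ['night', 'distance'] (min_width=14, slack=1)
Line 5: ['butterfly', 'bed'] (min_width=13, slack=2)
Line 6: ['south', 'to'] (min_width=8, slack=7)
Line 7: ['display'] (min_width=7, slack=8)

Answer: 3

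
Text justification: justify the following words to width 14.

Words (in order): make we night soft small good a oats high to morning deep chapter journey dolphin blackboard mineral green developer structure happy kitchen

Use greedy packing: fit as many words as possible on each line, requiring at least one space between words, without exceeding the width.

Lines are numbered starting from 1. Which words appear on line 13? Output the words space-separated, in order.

Answer: happy kitchen

Derivation:
Line 1: ['make', 'we', 'night'] (min_width=13, slack=1)
Line 2: ['soft', 'small'] (min_width=10, slack=4)
Line 3: ['good', 'a', 'oats'] (min_width=11, slack=3)
Line 4: ['high', 'to'] (min_width=7, slack=7)
Line 5: ['morning', 'deep'] (min_width=12, slack=2)
Line 6: ['chapter'] (min_width=7, slack=7)
Line 7: ['journey'] (min_width=7, slack=7)
Line 8: ['dolphin'] (min_width=7, slack=7)
Line 9: ['blackboard'] (min_width=10, slack=4)
Line 10: ['mineral', 'green'] (min_width=13, slack=1)
Line 11: ['developer'] (min_width=9, slack=5)
Line 12: ['structure'] (min_width=9, slack=5)
Line 13: ['happy', 'kitchen'] (min_width=13, slack=1)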